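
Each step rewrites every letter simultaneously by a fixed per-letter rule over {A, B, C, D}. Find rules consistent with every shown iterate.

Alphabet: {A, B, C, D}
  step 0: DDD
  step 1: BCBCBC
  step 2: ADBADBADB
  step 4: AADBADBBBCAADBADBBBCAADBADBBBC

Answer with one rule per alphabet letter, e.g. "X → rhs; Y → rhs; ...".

  step 1 ⇒ step 2: BCBCBC ⇒ A·DB·A·DB·A·DB
    B ↦ A
    C ↦ DB
    A ↦ BBC  (constrained at step 2)
  step 0 ⇒ step 1: DDD ⇒ BC·BC·BC
    D ↦ BC

A->BBC, B->A, C->DB, D->BC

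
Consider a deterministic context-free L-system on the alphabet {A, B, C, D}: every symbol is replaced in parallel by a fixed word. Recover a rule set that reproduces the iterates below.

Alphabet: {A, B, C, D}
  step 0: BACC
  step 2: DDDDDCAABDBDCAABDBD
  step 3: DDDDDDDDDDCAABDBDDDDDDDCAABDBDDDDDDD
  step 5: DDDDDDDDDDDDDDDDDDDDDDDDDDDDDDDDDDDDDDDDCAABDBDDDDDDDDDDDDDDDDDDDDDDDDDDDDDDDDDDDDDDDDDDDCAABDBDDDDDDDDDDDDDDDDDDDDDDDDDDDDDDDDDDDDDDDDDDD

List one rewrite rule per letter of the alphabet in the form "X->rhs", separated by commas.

  step 2 ⇒ step 3: DDDDDCAABDBDCAABDBD ⇒ DD·DD·DD·DD·DD·CAA·BD·BD·D·DD·D·DD·CAA·BD·BD·D·DD·D·DD
    A ↦ BD
    B ↦ D
    C ↦ CAA
    D ↦ DD

A->BD, B->D, C->CAA, D->DD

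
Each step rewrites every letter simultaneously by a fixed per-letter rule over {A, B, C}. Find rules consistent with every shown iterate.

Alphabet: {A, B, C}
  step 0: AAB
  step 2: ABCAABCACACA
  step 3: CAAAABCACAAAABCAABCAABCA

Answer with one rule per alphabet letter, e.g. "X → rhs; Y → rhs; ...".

A->CA, B->AA, C->AB

  step 2 ⇒ step 3: ABCAABCACACA ⇒ CA·AA·AB·CA·CA·AA·AB·CA·AB·CA·AB·CA
    A ↦ CA
    B ↦ AA
    C ↦ AB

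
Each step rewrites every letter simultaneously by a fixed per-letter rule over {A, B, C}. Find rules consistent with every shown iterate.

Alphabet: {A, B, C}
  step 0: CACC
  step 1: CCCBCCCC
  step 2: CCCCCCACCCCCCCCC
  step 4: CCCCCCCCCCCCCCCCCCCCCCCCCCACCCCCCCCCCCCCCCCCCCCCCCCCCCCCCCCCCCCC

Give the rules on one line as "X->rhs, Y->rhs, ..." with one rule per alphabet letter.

  step 1 ⇒ step 2: CCCBCCCC ⇒ CC·CC·CC·AC·CC·CC·CC·CC
    B ↦ AC
    C ↦ CC
  step 0 ⇒ step 1: CACC ⇒ CC·CB·CC·CC
    A ↦ CB

A->CB, B->AC, C->CC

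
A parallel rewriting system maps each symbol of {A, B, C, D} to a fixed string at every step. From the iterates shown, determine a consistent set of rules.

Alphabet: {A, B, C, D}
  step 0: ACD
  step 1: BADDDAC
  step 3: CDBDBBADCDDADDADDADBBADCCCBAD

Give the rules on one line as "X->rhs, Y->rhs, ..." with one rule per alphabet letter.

A->BAD, B->DB, C->DDA, D->C

  step 0 ⇒ step 1: ACD ⇒ BAD·DDA·C
    A ↦ BAD
    C ↦ DDA
    D ↦ C
    B ↦ DB  (constrained at step 1)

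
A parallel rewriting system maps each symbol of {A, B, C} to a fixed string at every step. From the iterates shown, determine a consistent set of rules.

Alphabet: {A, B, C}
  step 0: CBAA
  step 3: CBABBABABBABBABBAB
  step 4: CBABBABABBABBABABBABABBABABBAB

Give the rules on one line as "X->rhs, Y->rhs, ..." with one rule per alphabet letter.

  step 3 ⇒ step 4: CBABBABABBABBABBAB ⇒ CB·AB·B·AB·AB·B·AB·B·AB·AB·B·AB·AB·B·AB·AB·B·AB
    A ↦ B
    B ↦ AB
    C ↦ CB

A->B, B->AB, C->CB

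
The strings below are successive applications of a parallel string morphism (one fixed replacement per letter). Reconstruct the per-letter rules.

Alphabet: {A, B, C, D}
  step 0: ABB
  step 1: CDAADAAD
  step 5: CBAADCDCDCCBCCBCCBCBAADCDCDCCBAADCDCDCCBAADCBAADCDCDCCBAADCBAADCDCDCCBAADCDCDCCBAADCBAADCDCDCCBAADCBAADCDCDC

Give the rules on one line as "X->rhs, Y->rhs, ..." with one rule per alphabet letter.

  step 0 ⇒ step 1: ABB ⇒ CD·AAD·AAD
    A ↦ CD
    B ↦ AAD
    C ↦ CB  (constrained at step 1)
    D ↦ C  (constrained at step 1)

A->CD, B->AAD, C->CB, D->C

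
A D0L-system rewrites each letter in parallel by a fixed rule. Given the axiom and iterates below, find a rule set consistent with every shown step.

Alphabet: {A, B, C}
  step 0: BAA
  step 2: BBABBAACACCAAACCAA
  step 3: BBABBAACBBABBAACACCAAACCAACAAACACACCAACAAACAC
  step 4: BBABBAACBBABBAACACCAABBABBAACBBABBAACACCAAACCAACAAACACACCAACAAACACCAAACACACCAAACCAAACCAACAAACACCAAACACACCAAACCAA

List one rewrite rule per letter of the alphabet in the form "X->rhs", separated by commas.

A->AC, B->BBA, C->CAA

  step 3 ⇒ step 4: BBABBAACBBABBAACACCAAACCAACAAACACACCAACAAACAC ⇒ BBA·BBA·AC·BBA·BBA·AC·AC·CAA·BBA·BBA·AC·BBA·BBA·AC·AC·CAA·AC·CAA·CAA·AC·AC·AC·CAA·CAA·AC·AC·CAA·AC·AC·AC·CAA·AC·CAA·AC·CAA·CAA·AC·AC·CAA·AC·AC·AC·CAA·AC·CAA
    A ↦ AC
    B ↦ BBA
    C ↦ CAA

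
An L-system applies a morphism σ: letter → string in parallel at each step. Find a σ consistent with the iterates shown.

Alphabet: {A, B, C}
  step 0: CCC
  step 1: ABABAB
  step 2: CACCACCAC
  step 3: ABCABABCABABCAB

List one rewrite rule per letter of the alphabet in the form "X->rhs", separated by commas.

A->C, B->AC, C->AB

  step 2 ⇒ step 3: CACCACCAC ⇒ AB·C·AB·AB·C·AB·AB·C·AB
    A ↦ C
    C ↦ AB
  step 1 ⇒ step 2: ABABAB ⇒ C·AC·C·AC·C·AC
    B ↦ AC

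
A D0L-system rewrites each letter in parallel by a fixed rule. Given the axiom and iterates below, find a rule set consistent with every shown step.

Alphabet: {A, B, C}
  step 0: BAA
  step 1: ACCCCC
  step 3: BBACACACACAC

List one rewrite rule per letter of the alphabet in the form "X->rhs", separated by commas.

  step 0 ⇒ step 1: BAA ⇒ AC·CC·CC
    A ↦ CC
    B ↦ AC
    C ↦ B  (constrained at step 1)

A->CC, B->AC, C->B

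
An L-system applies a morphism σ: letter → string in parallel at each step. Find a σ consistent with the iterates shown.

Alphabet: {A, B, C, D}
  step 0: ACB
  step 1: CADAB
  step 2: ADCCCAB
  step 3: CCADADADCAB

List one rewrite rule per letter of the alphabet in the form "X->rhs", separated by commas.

  step 2 ⇒ step 3: ADCCCAB ⇒ C·C·AD·AD·AD·C·AB
    A ↦ C
    B ↦ AB
    C ↦ AD
    D ↦ C

A->C, B->AB, C->AD, D->C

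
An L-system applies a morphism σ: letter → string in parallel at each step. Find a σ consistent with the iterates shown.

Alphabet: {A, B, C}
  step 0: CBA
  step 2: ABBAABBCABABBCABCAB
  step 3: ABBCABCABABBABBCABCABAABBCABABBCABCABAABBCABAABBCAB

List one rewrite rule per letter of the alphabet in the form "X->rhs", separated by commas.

  step 2 ⇒ step 3: ABBAABBCABABBCABCAB ⇒ ABB·CAB·CAB·ABB·ABB·CAB·CAB·A·ABB·CAB·ABB·CAB·CAB·A·ABB·CAB·A·ABB·CAB
    A ↦ ABB
    B ↦ CAB
    C ↦ A

A->ABB, B->CAB, C->A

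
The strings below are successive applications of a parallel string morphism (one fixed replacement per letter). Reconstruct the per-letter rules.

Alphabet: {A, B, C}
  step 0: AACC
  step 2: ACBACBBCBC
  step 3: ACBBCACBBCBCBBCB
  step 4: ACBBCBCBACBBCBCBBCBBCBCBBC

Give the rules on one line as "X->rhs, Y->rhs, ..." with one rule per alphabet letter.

A->AC, B->BC, C->B

  step 3 ⇒ step 4: ACBBCACBBCBCBBCB ⇒ AC·B·BC·BC·B·AC·B·BC·BC·B·BC·B·BC·BC·B·BC
    A ↦ AC
    B ↦ BC
    C ↦ B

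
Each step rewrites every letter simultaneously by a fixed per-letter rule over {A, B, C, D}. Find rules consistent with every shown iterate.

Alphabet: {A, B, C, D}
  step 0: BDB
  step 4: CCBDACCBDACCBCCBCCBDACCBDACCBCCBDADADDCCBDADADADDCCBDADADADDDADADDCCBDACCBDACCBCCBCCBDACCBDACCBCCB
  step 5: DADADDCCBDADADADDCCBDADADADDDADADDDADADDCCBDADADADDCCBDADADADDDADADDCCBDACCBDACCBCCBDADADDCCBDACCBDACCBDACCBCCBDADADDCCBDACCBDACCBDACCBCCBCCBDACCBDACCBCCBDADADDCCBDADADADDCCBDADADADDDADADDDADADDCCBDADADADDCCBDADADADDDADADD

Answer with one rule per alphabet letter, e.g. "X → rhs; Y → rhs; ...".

  step 4 ⇒ step 5: CCBDACCBDACCBCCBCCBDACCBDACCBCCBDADADDCCBDADADADDCCBDADADADDDADADDCCBDACCBDACCBCCBCCBDACCBDACCBCCB ⇒ DA·DA·DD·CCB·DA·DA·DA·DD·CCB·DA·DA·DA·DD·DA·DA·DD·DA·DA·DD·CCB·DA·DA·DA·DD·CCB·DA·DA·DA·DD·DA·DA·DD·CCB·DA·CCB·DA·CCB·CCB·DA·DA·DD·CCB·DA·CCB·DA·CCB·DA·CCB·CCB·DA·DA·DD·CCB·DA·CCB·DA·CCB·DA·CCB·CCB·CCB·DA·CCB·DA·CCB·CCB·DA·DA·DD·CCB·DA·DA·DA·DD·CCB·DA·DA·DA·DD·DA·DA·DD·DA·DA·DD·CCB·DA·DA·DA·DD·CCB·DA·DA·DA·DD·DA·DA·DD
    A ↦ DA
    B ↦ DD
    C ↦ DA
    D ↦ CCB

A->DA, B->DD, C->DA, D->CCB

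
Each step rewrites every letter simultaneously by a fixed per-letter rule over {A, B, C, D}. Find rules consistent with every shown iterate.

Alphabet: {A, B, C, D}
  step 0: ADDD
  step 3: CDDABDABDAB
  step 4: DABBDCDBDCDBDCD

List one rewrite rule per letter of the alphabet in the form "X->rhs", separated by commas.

  step 3 ⇒ step 4: CDDABDABDAB ⇒ DA·B·B·D·CD·B·D·CD·B·D·CD
    A ↦ D
    B ↦ CD
    C ↦ DA
    D ↦ B

A->D, B->CD, C->DA, D->B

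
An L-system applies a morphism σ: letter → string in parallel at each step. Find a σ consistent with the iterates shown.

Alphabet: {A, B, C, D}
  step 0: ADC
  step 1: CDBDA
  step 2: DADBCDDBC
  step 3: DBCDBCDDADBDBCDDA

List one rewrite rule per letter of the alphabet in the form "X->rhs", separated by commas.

A->C, B->CD, C->DA, D->DB

  step 2 ⇒ step 3: DADBCDDBC ⇒ DB·C·DB·CD·DA·DB·DB·CD·DA
    A ↦ C
    B ↦ CD
    C ↦ DA
    D ↦ DB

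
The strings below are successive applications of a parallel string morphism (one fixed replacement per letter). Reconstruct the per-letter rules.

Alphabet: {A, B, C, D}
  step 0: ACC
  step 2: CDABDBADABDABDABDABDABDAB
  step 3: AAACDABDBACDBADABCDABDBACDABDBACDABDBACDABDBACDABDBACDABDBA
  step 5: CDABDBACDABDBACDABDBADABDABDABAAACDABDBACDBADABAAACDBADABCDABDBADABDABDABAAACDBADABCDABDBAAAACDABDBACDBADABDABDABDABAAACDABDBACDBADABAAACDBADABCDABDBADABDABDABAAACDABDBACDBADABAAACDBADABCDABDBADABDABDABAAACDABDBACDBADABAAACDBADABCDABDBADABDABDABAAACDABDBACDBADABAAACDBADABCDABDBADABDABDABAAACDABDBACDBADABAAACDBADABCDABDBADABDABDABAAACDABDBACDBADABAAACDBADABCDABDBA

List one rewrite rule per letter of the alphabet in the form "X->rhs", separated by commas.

  step 2 ⇒ step 3: CDABDBADABDABDABDABDABDAB ⇒ AAA·C·DAB·DBA·C·DBA·DAB·C·DAB·DBA·C·DAB·DBA·C·DAB·DBA·C·DAB·DBA·C·DAB·DBA·C·DAB·DBA
    A ↦ DAB
    B ↦ DBA
    C ↦ AAA
    D ↦ C

A->DAB, B->DBA, C->AAA, D->C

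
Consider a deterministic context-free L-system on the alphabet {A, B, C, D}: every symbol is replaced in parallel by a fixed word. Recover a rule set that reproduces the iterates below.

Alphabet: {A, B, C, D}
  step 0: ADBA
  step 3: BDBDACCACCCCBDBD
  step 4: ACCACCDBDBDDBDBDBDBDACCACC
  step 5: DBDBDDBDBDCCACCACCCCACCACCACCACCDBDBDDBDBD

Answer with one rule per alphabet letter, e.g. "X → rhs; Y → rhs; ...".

  step 4 ⇒ step 5: ACCACCDBDBDDBDBDBDBDACCACC ⇒ D·BD·BD·D·BD·BD·CC·A·CC·A·CC·CC·A·CC·A·CC·A·CC·A·CC·D·BD·BD·D·BD·BD
    A ↦ D
    B ↦ A
    C ↦ BD
    D ↦ CC

A->D, B->A, C->BD, D->CC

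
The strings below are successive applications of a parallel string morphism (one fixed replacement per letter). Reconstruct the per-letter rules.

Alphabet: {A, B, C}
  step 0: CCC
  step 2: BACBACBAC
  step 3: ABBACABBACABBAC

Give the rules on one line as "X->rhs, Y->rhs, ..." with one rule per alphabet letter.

  step 2 ⇒ step 3: BACBACBAC ⇒ AB·B·AC·AB·B·AC·AB·B·AC
    A ↦ B
    B ↦ AB
    C ↦ AC

A->B, B->AB, C->AC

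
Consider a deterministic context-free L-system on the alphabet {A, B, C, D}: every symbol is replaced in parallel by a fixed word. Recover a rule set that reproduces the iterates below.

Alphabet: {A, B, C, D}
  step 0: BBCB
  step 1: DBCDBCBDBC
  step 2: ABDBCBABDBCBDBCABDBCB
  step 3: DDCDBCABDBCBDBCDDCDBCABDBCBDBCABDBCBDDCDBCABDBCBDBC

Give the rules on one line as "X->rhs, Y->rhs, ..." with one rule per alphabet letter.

  step 2 ⇒ step 3: ABDBCBABDBCBDBCABDBCB ⇒ DDC·DBC·AB·DBC·B·DBC·DDC·DBC·AB·DBC·B·DBC·AB·DBC·B·DDC·DBC·AB·DBC·B·DBC
    A ↦ DDC
    B ↦ DBC
    C ↦ B
    D ↦ AB

A->DDC, B->DBC, C->B, D->AB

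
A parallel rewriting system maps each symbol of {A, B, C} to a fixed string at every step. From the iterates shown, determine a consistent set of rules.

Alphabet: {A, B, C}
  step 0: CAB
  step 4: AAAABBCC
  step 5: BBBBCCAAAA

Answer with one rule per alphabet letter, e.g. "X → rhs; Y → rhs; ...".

  step 4 ⇒ step 5: AAAABBCC ⇒ B·B·B·B·C·C·AA·AA
    A ↦ B
    B ↦ C
    C ↦ AA

A->B, B->C, C->AA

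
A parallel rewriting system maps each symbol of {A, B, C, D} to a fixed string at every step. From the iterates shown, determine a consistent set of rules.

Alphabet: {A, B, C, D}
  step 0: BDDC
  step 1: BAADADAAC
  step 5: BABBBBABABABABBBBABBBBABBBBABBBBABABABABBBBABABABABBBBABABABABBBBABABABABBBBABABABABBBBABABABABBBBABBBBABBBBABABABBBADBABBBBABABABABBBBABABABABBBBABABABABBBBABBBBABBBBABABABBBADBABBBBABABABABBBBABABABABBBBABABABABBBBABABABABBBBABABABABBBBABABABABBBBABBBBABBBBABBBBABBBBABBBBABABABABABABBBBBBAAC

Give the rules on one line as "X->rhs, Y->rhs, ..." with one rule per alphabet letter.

A->BBB, B->BA, C->AAC, D->AD

  step 0 ⇒ step 1: BDDC ⇒ BA·AD·AD·AAC
    B ↦ BA
    C ↦ AAC
    D ↦ AD
    A ↦ BBB  (constrained at step 1)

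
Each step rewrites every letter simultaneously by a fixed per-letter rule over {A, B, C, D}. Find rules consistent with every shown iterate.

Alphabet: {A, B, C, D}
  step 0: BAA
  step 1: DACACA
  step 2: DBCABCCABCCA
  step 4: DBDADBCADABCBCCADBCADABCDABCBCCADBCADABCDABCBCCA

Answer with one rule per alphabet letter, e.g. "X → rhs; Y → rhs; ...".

  step 1 ⇒ step 2: DACACA ⇒ DB·CA·BC·CA·BC·CA
    A ↦ CA
    C ↦ BC
    D ↦ DB
  step 0 ⇒ step 1: BAA ⇒ DA·CA·CA
    B ↦ DA

A->CA, B->DA, C->BC, D->DB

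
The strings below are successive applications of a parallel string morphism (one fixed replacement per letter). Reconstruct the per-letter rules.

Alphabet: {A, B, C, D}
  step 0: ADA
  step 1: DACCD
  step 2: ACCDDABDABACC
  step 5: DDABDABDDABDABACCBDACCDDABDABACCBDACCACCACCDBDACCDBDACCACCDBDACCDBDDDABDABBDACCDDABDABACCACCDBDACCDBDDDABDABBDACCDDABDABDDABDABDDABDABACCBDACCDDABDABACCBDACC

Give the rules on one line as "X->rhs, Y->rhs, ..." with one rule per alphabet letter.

A->D, B->BD, C->DAB, D->ACC

  step 1 ⇒ step 2: DACCD ⇒ ACC·D·DAB·DAB·ACC
    A ↦ D
    C ↦ DAB
    D ↦ ACC
    B ↦ BD  (constrained at step 2)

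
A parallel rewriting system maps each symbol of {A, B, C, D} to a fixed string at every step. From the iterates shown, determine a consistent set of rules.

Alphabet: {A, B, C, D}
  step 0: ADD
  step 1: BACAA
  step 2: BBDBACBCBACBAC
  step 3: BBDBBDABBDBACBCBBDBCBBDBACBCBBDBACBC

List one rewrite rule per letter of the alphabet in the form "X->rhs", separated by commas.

A->BAC, B->BBD, C->BC, D->A

  step 2 ⇒ step 3: BBDBACBCBACBAC ⇒ BBD·BBD·A·BBD·BAC·BC·BBD·BC·BBD·BAC·BC·BBD·BAC·BC
    A ↦ BAC
    B ↦ BBD
    C ↦ BC
    D ↦ A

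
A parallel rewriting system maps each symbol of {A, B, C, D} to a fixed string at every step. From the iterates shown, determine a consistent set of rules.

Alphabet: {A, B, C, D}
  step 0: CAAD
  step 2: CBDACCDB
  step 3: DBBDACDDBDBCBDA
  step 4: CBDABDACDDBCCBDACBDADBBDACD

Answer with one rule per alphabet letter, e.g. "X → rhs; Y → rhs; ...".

  step 3 ⇒ step 4: DBBDACDDBDBCBDA ⇒ C·BDA·BDA·C·D·DB·C·C·BDA·C·BDA·DB·BDA·C·D
    A ↦ D
    B ↦ BDA
    C ↦ DB
    D ↦ C

A->D, B->BDA, C->DB, D->C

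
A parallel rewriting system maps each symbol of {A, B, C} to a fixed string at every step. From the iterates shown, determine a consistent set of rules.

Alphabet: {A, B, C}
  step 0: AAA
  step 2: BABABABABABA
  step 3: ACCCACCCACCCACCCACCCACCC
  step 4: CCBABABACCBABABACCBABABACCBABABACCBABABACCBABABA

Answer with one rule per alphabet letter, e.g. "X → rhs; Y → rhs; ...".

  step 3 ⇒ step 4: ACCCACCCACCCACCCACCCACCC ⇒ CC·BA·BA·BA·CC·BA·BA·BA·CC·BA·BA·BA·CC·BA·BA·BA·CC·BA·BA·BA·CC·BA·BA·BA
    A ↦ CC
    C ↦ BA
  step 2 ⇒ step 3: BABABABABABA ⇒ AC·CC·AC·CC·AC·CC·AC·CC·AC·CC·AC·CC
    B ↦ AC

A->CC, B->AC, C->BA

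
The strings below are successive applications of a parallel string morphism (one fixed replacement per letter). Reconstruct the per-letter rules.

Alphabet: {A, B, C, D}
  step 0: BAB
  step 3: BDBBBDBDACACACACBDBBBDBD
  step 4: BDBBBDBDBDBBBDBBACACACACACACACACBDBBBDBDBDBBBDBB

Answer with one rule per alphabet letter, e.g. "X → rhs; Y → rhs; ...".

A->AC, B->BD, C->AC, D->BB

  step 3 ⇒ step 4: BDBBBDBDACACACACBDBBBDBD ⇒ BD·BB·BD·BD·BD·BB·BD·BB·AC·AC·AC·AC·AC·AC·AC·AC·BD·BB·BD·BD·BD·BB·BD·BB
    A ↦ AC
    B ↦ BD
    C ↦ AC
    D ↦ BB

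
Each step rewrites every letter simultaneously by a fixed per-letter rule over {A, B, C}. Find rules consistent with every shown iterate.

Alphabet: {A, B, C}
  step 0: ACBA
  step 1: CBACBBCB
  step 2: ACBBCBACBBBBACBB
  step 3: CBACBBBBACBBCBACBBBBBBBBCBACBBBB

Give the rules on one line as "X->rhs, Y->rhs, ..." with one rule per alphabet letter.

  step 2 ⇒ step 3: ACBBCBACBBBBACBB ⇒ CB·AC·BB·BB·AC·BB·CB·AC·BB·BB·BB·BB·CB·AC·BB·BB
    A ↦ CB
    B ↦ BB
    C ↦ AC

A->CB, B->BB, C->AC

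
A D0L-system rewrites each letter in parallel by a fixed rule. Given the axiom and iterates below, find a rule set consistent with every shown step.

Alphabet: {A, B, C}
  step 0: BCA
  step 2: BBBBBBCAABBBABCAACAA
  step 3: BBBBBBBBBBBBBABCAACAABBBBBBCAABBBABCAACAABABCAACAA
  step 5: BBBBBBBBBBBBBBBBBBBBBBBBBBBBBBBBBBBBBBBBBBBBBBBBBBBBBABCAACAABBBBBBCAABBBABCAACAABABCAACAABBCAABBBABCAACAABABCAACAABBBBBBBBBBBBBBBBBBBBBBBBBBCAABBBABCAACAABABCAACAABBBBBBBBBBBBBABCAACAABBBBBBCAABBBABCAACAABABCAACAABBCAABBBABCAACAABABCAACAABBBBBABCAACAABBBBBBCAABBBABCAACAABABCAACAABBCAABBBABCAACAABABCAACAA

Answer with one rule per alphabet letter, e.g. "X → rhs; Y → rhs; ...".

  step 2 ⇒ step 3: BBBBBBCAABBBABCAACAA ⇒ BB·BB·BB·BB·BB·BB·BAB·CAA·CAA·BB·BB·BB·CAA·BB·BAB·CAA·CAA·BAB·CAA·CAA
    A ↦ CAA
    B ↦ BB
    C ↦ BAB

A->CAA, B->BB, C->BAB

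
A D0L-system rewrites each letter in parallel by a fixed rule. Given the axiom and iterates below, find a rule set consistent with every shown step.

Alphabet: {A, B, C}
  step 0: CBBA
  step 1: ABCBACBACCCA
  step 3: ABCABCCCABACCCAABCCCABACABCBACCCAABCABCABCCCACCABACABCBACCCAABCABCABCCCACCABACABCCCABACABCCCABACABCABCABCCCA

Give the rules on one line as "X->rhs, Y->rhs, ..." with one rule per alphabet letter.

A->CCA, B->BAC, C->ABC

  step 0 ⇒ step 1: CBBA ⇒ ABC·BAC·BAC·CCA
    A ↦ CCA
    B ↦ BAC
    C ↦ ABC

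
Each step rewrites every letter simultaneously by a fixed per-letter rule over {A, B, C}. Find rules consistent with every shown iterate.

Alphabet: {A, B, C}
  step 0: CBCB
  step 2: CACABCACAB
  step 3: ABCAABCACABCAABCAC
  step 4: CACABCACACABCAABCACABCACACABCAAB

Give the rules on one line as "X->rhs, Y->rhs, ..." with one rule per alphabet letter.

A->CA, B->C, C->AB

  step 3 ⇒ step 4: ABCAABCACABCAABCAC ⇒ CA·C·AB·CA·CA·C·AB·CA·AB·CA·C·AB·CA·CA·C·AB·CA·AB
    A ↦ CA
    B ↦ C
    C ↦ AB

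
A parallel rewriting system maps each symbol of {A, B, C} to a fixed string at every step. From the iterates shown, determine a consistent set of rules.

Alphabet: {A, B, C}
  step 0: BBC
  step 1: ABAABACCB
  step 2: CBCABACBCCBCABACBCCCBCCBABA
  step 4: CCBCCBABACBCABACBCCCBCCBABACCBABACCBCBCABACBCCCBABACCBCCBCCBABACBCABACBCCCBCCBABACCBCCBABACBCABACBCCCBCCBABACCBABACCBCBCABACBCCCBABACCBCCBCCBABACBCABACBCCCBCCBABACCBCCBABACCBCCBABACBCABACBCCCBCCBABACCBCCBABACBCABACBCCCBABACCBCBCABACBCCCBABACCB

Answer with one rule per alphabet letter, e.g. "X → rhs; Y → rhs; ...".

A->CBC, B->ABA, C->CCB

  step 1 ⇒ step 2: ABAABACCB ⇒ CBC·ABA·CBC·CBC·ABA·CBC·CCB·CCB·ABA
    A ↦ CBC
    B ↦ ABA
    C ↦ CCB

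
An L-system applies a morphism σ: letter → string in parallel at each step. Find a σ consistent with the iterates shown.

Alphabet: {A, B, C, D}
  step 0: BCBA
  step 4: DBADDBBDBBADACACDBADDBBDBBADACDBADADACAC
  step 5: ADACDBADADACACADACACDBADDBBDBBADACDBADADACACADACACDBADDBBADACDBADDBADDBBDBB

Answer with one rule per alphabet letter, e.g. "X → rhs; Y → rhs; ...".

A->DB, B->AC, C->B, D->AD

  step 4 ⇒ step 5: DBADDBBDBBADACACDBADDBBDBBADACDBADADACAC ⇒ AD·AC·DB·AD·AD·AC·AC·AD·AC·AC·DB·AD·DB·B·DB·B·AD·AC·DB·AD·AD·AC·AC·AD·AC·AC·DB·AD·DB·B·AD·AC·DB·AD·DB·AD·DB·B·DB·B
    A ↦ DB
    B ↦ AC
    C ↦ B
    D ↦ AD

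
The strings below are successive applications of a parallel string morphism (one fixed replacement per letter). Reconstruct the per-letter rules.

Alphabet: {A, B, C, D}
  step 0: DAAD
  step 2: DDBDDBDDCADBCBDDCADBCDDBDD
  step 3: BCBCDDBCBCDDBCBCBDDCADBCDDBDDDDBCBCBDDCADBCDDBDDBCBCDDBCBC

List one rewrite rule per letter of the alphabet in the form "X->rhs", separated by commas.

  step 2 ⇒ step 3: DDBDDBDDCADBCBDDCADBCDDBDD ⇒ BC·BC·DD·BC·BC·DD·BC·BC·BDD·CAD·BC·DD·BDD·DD·BC·BC·BDD·CAD·BC·DD·BDD·BC·BC·DD·BC·BC
    A ↦ CAD
    B ↦ DD
    C ↦ BDD
    D ↦ BC

A->CAD, B->DD, C->BDD, D->BC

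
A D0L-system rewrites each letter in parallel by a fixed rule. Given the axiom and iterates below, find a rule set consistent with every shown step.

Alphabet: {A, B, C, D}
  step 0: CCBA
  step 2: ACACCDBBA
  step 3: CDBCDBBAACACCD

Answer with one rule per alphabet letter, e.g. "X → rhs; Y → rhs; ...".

A->CD, B->AC, C->B, D->A

  step 2 ⇒ step 3: ACACCDBBA ⇒ CD·B·CD·B·B·A·AC·AC·CD
    A ↦ CD
    B ↦ AC
    C ↦ B
    D ↦ A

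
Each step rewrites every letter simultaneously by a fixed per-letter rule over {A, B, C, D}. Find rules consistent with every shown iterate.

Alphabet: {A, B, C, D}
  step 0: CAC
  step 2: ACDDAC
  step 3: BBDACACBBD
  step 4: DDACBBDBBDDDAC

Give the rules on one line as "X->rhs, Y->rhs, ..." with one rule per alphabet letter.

  step 3 ⇒ step 4: BBDACACBBD ⇒ D·D·AC·BB·D·BB·D·D·D·AC
    A ↦ BB
    B ↦ D
    C ↦ D
    D ↦ AC

A->BB, B->D, C->D, D->AC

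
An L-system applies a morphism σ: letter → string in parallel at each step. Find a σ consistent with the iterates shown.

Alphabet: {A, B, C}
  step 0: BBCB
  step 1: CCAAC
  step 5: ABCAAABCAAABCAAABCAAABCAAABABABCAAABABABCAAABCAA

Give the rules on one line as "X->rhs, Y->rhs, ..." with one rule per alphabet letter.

A->AB, B->C, C->AA

  step 0 ⇒ step 1: BBCB ⇒ C·C·AA·C
    B ↦ C
    C ↦ AA
    A ↦ AB  (constrained at step 1)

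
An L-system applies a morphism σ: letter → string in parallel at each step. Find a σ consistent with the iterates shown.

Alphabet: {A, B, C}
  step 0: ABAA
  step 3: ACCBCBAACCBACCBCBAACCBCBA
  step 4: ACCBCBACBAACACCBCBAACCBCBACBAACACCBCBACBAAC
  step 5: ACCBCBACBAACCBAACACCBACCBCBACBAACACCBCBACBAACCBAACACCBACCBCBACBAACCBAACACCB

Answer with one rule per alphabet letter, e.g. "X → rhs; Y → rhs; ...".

A->AC, B->A, C->CB

  step 4 ⇒ step 5: ACCBCBACBAACACCBCBAACCBCBACBAACACCBCBACBAAC ⇒ AC·CB·CB·A·CB·A·AC·CB·A·AC·AC·CB·AC·CB·CB·A·CB·A·AC·AC·CB·CB·A·CB·A·AC·CB·A·AC·AC·CB·AC·CB·CB·A·CB·A·AC·CB·A·AC·AC·CB
    A ↦ AC
    B ↦ A
    C ↦ CB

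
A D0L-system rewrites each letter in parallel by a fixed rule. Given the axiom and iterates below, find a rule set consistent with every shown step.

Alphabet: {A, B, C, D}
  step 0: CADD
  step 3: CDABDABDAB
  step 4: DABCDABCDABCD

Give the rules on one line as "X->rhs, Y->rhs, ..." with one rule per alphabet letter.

A->C, B->D, C->D, D->AB

  step 3 ⇒ step 4: CDABDABDAB ⇒ D·AB·C·D·AB·C·D·AB·C·D
    A ↦ C
    B ↦ D
    C ↦ D
    D ↦ AB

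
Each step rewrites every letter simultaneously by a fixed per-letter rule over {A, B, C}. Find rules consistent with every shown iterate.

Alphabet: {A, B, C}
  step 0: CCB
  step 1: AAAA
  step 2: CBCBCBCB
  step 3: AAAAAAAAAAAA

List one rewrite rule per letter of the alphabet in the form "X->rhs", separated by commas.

  step 2 ⇒ step 3: CBCBCBCB ⇒ A·AA·A·AA·A·AA·A·AA
    B ↦ AA
    C ↦ A
  step 1 ⇒ step 2: AAAA ⇒ CB·CB·CB·CB
    A ↦ CB

A->CB, B->AA, C->A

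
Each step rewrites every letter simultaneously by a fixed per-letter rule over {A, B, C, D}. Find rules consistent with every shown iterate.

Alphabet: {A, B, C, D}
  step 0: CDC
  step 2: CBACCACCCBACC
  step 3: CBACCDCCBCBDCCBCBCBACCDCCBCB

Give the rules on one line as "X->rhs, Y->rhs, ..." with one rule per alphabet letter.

  step 2 ⇒ step 3: CBACCACCCBACC ⇒ CB·ACC·DC·CB·CB·DC·CB·CB·CB·ACC·DC·CB·CB
    A ↦ DC
    B ↦ ACC
    C ↦ CB
    D ↦ B  (constrained at step 0)

A->DC, B->ACC, C->CB, D->B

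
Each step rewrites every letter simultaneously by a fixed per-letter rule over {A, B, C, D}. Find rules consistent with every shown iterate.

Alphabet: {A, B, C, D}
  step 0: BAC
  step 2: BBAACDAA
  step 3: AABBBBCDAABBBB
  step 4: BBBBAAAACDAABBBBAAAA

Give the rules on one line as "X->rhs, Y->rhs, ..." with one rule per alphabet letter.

A->BB, B->A, C->CD, D->AA

  step 3 ⇒ step 4: AABBBBCDAABBBB ⇒ BB·BB·A·A·A·A·CD·AA·BB·BB·A·A·A·A
    A ↦ BB
    B ↦ A
    C ↦ CD
    D ↦ AA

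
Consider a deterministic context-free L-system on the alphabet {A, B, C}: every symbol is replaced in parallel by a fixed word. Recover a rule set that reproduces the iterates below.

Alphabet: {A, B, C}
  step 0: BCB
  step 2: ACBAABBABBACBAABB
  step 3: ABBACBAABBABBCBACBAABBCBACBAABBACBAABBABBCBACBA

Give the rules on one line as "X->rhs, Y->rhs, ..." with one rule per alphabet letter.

  step 2 ⇒ step 3: ACBAABBABBACBAABB ⇒ ABB·A·CBA·ABB·ABB·CBA·CBA·ABB·CBA·CBA·ABB·A·CBA·ABB·ABB·CBA·CBA
    A ↦ ABB
    B ↦ CBA
    C ↦ A

A->ABB, B->CBA, C->A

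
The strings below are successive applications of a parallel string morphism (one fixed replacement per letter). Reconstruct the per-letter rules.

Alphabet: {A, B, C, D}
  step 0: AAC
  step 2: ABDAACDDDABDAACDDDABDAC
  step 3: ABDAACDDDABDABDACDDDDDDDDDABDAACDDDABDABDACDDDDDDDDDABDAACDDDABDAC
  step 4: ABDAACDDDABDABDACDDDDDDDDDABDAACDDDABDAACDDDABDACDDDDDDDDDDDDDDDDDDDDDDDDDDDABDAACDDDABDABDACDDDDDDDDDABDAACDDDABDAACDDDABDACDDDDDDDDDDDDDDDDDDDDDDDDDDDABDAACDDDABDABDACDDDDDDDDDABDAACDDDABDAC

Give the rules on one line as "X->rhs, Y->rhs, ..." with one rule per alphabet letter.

  step 3 ⇒ step 4: ABDAACDDDABDABDACDDDDDDDDDABDAACDDDABDABDACDDDDDDDDDABDAACDDDABDAC ⇒ ABD·AAC·DDD·ABD·ABD·AC·DDD·DDD·DDD·ABD·AAC·DDD·ABD·AAC·DDD·ABD·AC·DDD·DDD·DDD·DDD·DDD·DDD·DDD·DDD·DDD·ABD·AAC·DDD·ABD·ABD·AC·DDD·DDD·DDD·ABD·AAC·DDD·ABD·AAC·DDD·ABD·AC·DDD·DDD·DDD·DDD·DDD·DDD·DDD·DDD·DDD·ABD·AAC·DDD·ABD·ABD·AC·DDD·DDD·DDD·ABD·AAC·DDD·ABD·AC
    A ↦ ABD
    B ↦ AAC
    C ↦ AC
    D ↦ DDD

A->ABD, B->AAC, C->AC, D->DDD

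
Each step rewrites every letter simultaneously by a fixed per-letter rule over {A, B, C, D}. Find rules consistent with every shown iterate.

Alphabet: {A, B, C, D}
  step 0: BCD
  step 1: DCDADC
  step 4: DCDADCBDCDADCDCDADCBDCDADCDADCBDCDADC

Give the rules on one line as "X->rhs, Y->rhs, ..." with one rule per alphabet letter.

  step 0 ⇒ step 1: BCD ⇒ DC·DA·DC
    B ↦ DC
    C ↦ DA
    D ↦ DC
    A ↦ B  (constrained at step 1)

A->B, B->DC, C->DA, D->DC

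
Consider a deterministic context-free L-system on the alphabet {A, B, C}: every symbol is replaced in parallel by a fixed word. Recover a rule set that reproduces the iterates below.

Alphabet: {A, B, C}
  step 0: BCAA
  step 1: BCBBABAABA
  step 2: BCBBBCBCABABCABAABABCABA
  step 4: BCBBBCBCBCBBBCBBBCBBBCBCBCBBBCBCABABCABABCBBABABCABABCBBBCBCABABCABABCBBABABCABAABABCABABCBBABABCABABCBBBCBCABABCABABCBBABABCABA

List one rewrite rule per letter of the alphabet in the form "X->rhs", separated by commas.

  step 1 ⇒ step 2: BCBBABAABA ⇒ BC·BB·BC·BC·ABA·BC·ABA·ABA·BC·ABA
    A ↦ ABA
    B ↦ BC
    C ↦ BB

A->ABA, B->BC, C->BB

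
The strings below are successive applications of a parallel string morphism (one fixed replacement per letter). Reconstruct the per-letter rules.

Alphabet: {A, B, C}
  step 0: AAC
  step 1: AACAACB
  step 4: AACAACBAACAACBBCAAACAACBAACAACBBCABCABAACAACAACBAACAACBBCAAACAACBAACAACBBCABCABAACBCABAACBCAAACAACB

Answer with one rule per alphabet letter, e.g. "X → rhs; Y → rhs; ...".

A->AAC, B->BCA, C->B

  step 0 ⇒ step 1: AAC ⇒ AAC·AAC·B
    A ↦ AAC
    C ↦ B
    B ↦ BCA  (constrained at step 1)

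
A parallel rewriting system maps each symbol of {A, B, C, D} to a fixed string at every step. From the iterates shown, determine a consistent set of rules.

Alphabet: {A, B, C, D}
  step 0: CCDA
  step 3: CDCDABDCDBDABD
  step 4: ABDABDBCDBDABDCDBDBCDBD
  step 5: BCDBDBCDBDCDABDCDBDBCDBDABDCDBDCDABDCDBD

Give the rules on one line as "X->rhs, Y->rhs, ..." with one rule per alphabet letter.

  step 4 ⇒ step 5: ABDABDBCDBDABDCDBDBCDBD ⇒ B·CD·BD·B·CD·BD·CD·A·BD·CD·BD·B·CD·BD·A·BD·CD·BD·CD·A·BD·CD·BD
    A ↦ B
    B ↦ CD
    C ↦ A
    D ↦ BD

A->B, B->CD, C->A, D->BD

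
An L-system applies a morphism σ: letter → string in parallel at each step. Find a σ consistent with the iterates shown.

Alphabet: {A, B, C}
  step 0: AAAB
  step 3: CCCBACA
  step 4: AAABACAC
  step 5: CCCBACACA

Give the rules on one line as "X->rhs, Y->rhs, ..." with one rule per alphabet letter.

A->C, B->BA, C->A

  step 4 ⇒ step 5: AAABACAC ⇒ C·C·C·BA·C·A·C·A
    A ↦ C
    B ↦ BA
    C ↦ A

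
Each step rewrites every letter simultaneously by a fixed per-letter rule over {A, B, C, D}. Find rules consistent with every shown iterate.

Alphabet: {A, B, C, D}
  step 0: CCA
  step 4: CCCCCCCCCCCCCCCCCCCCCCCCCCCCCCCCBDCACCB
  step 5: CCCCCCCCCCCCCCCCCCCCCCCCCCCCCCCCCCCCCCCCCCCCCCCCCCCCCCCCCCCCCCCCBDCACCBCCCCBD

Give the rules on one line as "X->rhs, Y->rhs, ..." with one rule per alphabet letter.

  step 4 ⇒ step 5: CCCCCCCCCCCCCCCCCCCCCCCCCCCCCCCCBDCACCB ⇒ CC·CC·CC·CC·CC·CC·CC·CC·CC·CC·CC·CC·CC·CC·CC·CC·CC·CC·CC·CC·CC·CC·CC·CC·CC·CC·CC·CC·CC·CC·CC·CC·BD·CA·CC·B·CC·CC·BD
    A ↦ B
    B ↦ BD
    C ↦ CC
    D ↦ CA

A->B, B->BD, C->CC, D->CA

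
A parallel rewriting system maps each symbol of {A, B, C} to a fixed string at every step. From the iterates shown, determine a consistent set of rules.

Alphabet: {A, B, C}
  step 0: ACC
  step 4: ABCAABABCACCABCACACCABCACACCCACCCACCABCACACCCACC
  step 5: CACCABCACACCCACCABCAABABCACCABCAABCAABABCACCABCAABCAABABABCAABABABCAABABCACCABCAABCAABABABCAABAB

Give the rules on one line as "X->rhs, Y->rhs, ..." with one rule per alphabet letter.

  step 4 ⇒ step 5: ABCAABABCACCABCACACCABCACACCCACCCACCABCACACCCACC ⇒ CA·CC·AB·CA·CA·CC·CA·CC·AB·CA·AB·AB·CA·CC·AB·CA·AB·CA·AB·AB·CA·CC·AB·CA·AB·CA·AB·AB·AB·CA·AB·AB·AB·CA·AB·AB·CA·CC·AB·CA·AB·CA·AB·AB·AB·CA·AB·AB
    A ↦ CA
    B ↦ CC
    C ↦ AB

A->CA, B->CC, C->AB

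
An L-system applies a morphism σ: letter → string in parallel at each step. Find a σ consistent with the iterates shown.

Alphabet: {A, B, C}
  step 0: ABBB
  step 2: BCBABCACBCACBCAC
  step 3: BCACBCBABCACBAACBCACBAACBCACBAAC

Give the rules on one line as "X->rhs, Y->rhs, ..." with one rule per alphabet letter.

  step 2 ⇒ step 3: BCBABCACBCACBCAC ⇒ BC·AC·BC·BA·BC·AC·BA·AC·BC·AC·BA·AC·BC·AC·BA·AC
    A ↦ BA
    B ↦ BC
    C ↦ AC

A->BA, B->BC, C->AC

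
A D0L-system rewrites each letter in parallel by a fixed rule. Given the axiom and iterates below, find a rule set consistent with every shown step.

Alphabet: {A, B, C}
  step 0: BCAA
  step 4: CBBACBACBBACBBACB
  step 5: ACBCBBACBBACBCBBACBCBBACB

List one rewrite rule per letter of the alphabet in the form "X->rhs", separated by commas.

  step 4 ⇒ step 5: CBBACBACBBACBBACB ⇒ A·CB·CB·B·A·CB·B·A·CB·CB·B·A·CB·CB·B·A·CB
    A ↦ B
    B ↦ CB
    C ↦ A

A->B, B->CB, C->A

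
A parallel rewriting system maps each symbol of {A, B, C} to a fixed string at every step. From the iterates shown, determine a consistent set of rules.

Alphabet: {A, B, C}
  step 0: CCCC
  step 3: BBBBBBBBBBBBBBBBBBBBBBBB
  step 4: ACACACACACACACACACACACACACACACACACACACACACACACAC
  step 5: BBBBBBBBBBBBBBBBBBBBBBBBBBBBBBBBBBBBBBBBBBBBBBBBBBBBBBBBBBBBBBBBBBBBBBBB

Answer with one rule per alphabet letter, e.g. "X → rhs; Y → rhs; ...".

A->B, B->AC, C->BB

  step 4 ⇒ step 5: ACACACACACACACACACACACACACACACACACACACACACACACAC ⇒ B·BB·B·BB·B·BB·B·BB·B·BB·B·BB·B·BB·B·BB·B·BB·B·BB·B·BB·B·BB·B·BB·B·BB·B·BB·B·BB·B·BB·B·BB·B·BB·B·BB·B·BB·B·BB·B·BB·B·BB
    A ↦ B
    C ↦ BB
  step 3 ⇒ step 4: BBBBBBBBBBBBBBBBBBBBBBBB ⇒ AC·AC·AC·AC·AC·AC·AC·AC·AC·AC·AC·AC·AC·AC·AC·AC·AC·AC·AC·AC·AC·AC·AC·AC
    B ↦ AC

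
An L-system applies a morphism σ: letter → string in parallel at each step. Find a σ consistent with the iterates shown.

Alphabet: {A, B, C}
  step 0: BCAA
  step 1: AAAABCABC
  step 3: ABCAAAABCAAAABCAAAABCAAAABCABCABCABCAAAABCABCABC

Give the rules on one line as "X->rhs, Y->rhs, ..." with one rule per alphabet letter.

A->ABC, B->A, C->AA

  step 0 ⇒ step 1: BCAA ⇒ A·AA·ABC·ABC
    A ↦ ABC
    B ↦ A
    C ↦ AA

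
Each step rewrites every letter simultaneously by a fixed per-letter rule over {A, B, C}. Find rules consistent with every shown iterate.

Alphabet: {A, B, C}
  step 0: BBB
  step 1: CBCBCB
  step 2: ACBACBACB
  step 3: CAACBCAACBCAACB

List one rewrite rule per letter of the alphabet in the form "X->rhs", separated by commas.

  step 2 ⇒ step 3: ACBACBACB ⇒ CA·A·CB·CA·A·CB·CA·A·CB
    A ↦ CA
    B ↦ CB
    C ↦ A

A->CA, B->CB, C->A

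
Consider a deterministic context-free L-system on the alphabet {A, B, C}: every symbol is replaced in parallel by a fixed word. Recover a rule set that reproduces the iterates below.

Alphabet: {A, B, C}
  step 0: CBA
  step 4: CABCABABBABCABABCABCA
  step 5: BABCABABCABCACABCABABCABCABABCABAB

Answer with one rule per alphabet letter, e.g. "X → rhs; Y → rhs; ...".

  step 4 ⇒ step 5: CABCABABBABCABABCABCA ⇒ BA·B·CA·BA·B·CA·B·CA·CA·B·CA·BA·B·CA·B·CA·BA·B·CA·BA·B
    A ↦ B
    B ↦ CA
    C ↦ BA

A->B, B->CA, C->BA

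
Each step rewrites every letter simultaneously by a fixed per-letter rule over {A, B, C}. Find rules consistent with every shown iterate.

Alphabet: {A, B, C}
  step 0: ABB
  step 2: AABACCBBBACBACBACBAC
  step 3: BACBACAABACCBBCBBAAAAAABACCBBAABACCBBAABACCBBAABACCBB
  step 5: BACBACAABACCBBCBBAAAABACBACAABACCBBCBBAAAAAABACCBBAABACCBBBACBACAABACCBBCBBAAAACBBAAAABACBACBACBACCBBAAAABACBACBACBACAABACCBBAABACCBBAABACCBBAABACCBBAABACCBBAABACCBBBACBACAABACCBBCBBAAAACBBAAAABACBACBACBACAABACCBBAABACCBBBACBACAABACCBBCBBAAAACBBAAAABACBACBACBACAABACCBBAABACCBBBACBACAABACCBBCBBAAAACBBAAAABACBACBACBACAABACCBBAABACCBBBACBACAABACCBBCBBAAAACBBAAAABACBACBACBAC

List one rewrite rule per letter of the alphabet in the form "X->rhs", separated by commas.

  step 2 ⇒ step 3: AABACCBBBACBACBACBAC ⇒ BAC·BAC·AA·BAC·CBB·CBB·AA·AA·AA·BAC·CBB·AA·BAC·CBB·AA·BAC·CBB·AA·BAC·CBB
    A ↦ BAC
    B ↦ AA
    C ↦ CBB

A->BAC, B->AA, C->CBB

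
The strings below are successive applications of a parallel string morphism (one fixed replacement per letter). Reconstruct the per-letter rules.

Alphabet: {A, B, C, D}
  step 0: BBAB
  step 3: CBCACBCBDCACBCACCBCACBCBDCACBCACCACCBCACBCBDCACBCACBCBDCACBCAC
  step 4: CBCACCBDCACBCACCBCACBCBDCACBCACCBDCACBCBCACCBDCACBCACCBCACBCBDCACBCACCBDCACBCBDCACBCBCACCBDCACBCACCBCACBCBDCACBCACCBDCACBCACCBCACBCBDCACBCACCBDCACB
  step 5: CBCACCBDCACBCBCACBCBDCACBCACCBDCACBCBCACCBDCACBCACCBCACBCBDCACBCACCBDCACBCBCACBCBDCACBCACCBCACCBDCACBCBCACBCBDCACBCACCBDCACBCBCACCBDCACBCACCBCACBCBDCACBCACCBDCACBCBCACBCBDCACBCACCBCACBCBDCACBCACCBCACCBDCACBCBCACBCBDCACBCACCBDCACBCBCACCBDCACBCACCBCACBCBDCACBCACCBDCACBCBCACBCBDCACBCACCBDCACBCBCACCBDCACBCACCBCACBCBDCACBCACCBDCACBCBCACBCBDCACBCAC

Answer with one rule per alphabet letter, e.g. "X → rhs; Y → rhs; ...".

A->DCA, B->CAC, C->CB, D->B

  step 4 ⇒ step 5: CBCACCBDCACBCACCBCACBCBDCACBCACCBDCACBCBCACCBDCACBCACCBCACBCBDCACBCACCBDCACBCBDCACBCBCACCBDCACBCACCBCACBCBDCACBCACCBDCACBCACCBCACBCBDCACBCACCBDCACB ⇒ CB·CAC·CB·DCA·CB·CB·CAC·B·CB·DCA·CB·CAC·CB·DCA·CB·CB·CAC·CB·DCA·CB·CAC·CB·CAC·B·CB·DCA·CB·CAC·CB·DCA·CB·CB·CAC·B·CB·DCA·CB·CAC·CB·CAC·CB·DCA·CB·CB·CAC·B·CB·DCA·CB·CAC·CB·DCA·CB·CB·CAC·CB·DCA·CB·CAC·CB·CAC·B·CB·DCA·CB·CAC·CB·DCA·CB·CB·CAC·B·CB·DCA·CB·CAC·CB·CAC·B·CB·DCA·CB·CAC·CB·CAC·CB·DCA·CB·CB·CAC·B·CB·DCA·CB·CAC·CB·DCA·CB·CB·CAC·CB·DCA·CB·CAC·CB·CAC·B·CB·DCA·CB·CAC·CB·DCA·CB·CB·CAC·B·CB·DCA·CB·CAC·CB·DCA·CB·CB·CAC·CB·DCA·CB·CAC·CB·CAC·B·CB·DCA·CB·CAC·CB·DCA·CB·CB·CAC·B·CB·DCA·CB·CAC
    A ↦ DCA
    B ↦ CAC
    C ↦ CB
    D ↦ B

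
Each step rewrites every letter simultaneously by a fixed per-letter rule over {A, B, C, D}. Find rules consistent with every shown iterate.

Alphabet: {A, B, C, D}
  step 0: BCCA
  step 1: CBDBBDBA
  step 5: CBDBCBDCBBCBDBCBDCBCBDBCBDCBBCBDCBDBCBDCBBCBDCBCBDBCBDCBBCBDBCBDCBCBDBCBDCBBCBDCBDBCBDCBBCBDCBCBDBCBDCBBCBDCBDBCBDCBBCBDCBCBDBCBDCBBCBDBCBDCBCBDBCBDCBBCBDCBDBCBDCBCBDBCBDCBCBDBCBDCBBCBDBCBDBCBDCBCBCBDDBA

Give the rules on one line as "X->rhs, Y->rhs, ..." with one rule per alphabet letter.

A->DBA, B->CBD, C->B, D->CB

  step 0 ⇒ step 1: BCCA ⇒ CBD·B·B·DBA
    A ↦ DBA
    B ↦ CBD
    C ↦ B
    D ↦ CB  (constrained at step 1)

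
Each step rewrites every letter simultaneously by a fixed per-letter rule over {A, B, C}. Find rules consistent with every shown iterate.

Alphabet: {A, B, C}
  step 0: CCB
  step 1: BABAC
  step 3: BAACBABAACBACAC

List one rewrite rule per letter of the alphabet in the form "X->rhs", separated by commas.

  step 0 ⇒ step 1: CCB ⇒ BA·BA·C
    B ↦ C
    C ↦ BA
    A ↦ AC  (constrained at step 1)

A->AC, B->C, C->BA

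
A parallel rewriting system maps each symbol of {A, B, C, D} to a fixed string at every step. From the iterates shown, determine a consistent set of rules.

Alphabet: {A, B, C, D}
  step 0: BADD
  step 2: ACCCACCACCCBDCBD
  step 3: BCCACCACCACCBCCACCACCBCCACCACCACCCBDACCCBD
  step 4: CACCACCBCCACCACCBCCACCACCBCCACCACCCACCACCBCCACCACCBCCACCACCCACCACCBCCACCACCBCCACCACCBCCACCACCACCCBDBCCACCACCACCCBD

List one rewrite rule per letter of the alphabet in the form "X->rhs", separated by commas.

A->BCC, B->C, C->ACC, D->BD

  step 3 ⇒ step 4: BCCACCACCACCBCCACCACCBCCACCACCACCCBDACCCBD ⇒ C·ACC·ACC·BCC·ACC·ACC·BCC·ACC·ACC·BCC·ACC·ACC·C·ACC·ACC·BCC·ACC·ACC·BCC·ACC·ACC·C·ACC·ACC·BCC·ACC·ACC·BCC·ACC·ACC·BCC·ACC·ACC·ACC·C·BD·BCC·ACC·ACC·ACC·C·BD
    A ↦ BCC
    B ↦ C
    C ↦ ACC
    D ↦ BD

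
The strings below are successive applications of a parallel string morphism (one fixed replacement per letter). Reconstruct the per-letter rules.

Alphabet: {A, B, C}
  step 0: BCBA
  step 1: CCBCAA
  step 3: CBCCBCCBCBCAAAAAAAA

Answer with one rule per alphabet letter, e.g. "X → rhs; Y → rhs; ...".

  step 0 ⇒ step 1: BCBA ⇒ C·CB·C·AA
    A ↦ AA
    B ↦ C
    C ↦ CB

A->AA, B->C, C->CB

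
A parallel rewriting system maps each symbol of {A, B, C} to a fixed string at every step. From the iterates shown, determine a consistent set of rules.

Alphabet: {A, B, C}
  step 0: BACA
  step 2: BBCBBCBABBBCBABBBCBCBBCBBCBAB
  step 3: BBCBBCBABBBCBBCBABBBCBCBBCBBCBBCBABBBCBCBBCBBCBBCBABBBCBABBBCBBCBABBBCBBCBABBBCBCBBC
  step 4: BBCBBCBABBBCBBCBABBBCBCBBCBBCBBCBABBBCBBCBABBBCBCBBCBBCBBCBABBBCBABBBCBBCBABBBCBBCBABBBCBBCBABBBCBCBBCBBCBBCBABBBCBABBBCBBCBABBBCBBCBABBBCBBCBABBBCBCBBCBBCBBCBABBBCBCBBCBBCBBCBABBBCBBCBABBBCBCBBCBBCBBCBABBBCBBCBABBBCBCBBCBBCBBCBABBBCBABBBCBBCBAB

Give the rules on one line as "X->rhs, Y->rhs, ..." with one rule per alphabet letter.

A->BC, B->BBC, C->BAB

  step 3 ⇒ step 4: BBCBBCBABBBCBBCBABBBCBCBBCBBCBBCBABBBCBCBBCBBCBBCBABBBCBABBBCBBCBABBBCBBCBABBBCBCBBC ⇒ BBC·BBC·BAB·BBC·BBC·BAB·BBC·BC·BBC·BBC·BBC·BAB·BBC·BBC·BAB·BBC·BC·BBC·BBC·BBC·BAB·BBC·BAB·BBC·BBC·BAB·BBC·BBC·BAB·BBC·BBC·BAB·BBC·BC·BBC·BBC·BBC·BAB·BBC·BAB·BBC·BBC·BAB·BBC·BBC·BAB·BBC·BBC·BAB·BBC·BC·BBC·BBC·BBC·BAB·BBC·BC·BBC·BBC·BBC·BAB·BBC·BBC·BAB·BBC·BC·BBC·BBC·BBC·BAB·BBC·BBC·BAB·BBC·BC·BBC·BBC·BBC·BAB·BBC·BAB·BBC·BBC·BAB
    A ↦ BC
    B ↦ BBC
    C ↦ BAB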